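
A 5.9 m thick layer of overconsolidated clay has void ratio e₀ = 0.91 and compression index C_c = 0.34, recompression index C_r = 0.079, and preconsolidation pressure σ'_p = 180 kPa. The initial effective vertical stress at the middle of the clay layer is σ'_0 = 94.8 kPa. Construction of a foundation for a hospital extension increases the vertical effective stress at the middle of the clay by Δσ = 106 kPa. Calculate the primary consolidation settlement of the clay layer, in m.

S_c ≈ 0.118 m

Final effective stress: σ'_f = 94.8 + 106 = 200.8 kPa.
σ'_f = 200.8 > σ'_p = 180 kPa, so the stress path crosses the preconsolidation pressure — recompression up to σ'_p, then virgin compression beyond:
S_c = H/(1+e₀)·[C_r·log₁₀(σ'_p/σ'_0) + C_c·log₁₀(σ'_f/σ'_p)]
    = 5.9/1.91 × [0.079×log₁₀(180/94.8) + 0.34×log₁₀(200.8/180)]
    = 3.089 × [0.021999 + 0.016147] = 0.1178 m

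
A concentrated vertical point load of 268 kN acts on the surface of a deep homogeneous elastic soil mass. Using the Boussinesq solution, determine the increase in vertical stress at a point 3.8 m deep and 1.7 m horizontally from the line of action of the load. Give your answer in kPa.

Δσ_z ≈ 5.62 kPa

Boussinesq vertical stress below a point load on an elastic half-space:
Δσ_z = 3P/(2πz²) · [1 + (r/z)²]^(−5/2)
r/z = 1.7/3.8 = 0.44737; [1+(r/z)²]^(−5/2) = 0.63376.
Δσ_z = 3×268/(2π×3.8²) × 0.63376 = 8.8615 × 0.63376 = 5.616 kPa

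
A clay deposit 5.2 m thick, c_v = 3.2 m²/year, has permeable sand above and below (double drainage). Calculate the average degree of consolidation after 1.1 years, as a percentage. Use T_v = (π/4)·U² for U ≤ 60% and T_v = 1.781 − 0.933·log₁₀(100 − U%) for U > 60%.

U ≈ 77.6 %

Drainage path length: H_d = H/2 = 2.6 m (double drainage).
T_v = c_v·t/H_d² = 3.2×1.1/2.6² = 0.52071.
T_v = 0.52071 corresponds to the U > 60% branch:
U = 1 − 10^((1.781 − T_v)/0.933)/100 = 0.7757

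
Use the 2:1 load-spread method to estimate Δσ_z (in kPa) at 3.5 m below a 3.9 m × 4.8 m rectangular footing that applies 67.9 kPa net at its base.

By the 2:1 method the load spreads at 1 horizontal : 2 vertical, so at depth z the loaded area has grown by z in each plan dimension:
Δσ = qBL/((B+z)(L+z)) = 67.9×3.9×4.8/((3.9+3.5)(4.8+3.5)) = 20.695 kPa

Δσ_z ≈ 20.7 kPa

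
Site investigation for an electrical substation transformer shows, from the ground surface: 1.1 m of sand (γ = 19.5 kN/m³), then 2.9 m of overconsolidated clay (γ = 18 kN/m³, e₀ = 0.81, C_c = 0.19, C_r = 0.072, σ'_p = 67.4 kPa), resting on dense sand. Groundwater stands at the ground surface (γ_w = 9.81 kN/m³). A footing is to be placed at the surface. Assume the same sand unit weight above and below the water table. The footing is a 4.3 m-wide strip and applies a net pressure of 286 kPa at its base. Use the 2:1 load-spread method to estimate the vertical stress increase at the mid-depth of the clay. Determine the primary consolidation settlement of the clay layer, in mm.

Mid-depth of clay below the ground surface: z = 1.1 + 2.9/2 = 2.55 m.
Total vertical stress at mid-clay: σ_v = 19.5×1.1 + 18×1.45 = 47.55 kPa.
Pore pressure: u = 9.81×(2.55 − 0) = 25.015 kPa.
Initial effective stress: σ'_0 = σ_v − u = 47.55 − 25.015 = 22.535 kPa.
Stress increase at mid-clay by the 2:1 spreading method:
Δσ = qB/(B+z) = 286×4.3/(4.3+2.55) = 179.53 kPa
Final effective stress: σ'_f = 22.535 + 179.53 = 202.06 kPa.
σ'_f = 202.06 > σ'_p = 67.4 kPa, so the stress path crosses the preconsolidation pressure — recompression up to σ'_p, then virgin compression beyond:
S_c = H/(1+e₀)·[C_r·log₁₀(σ'_p/σ'_0) + C_c·log₁₀(σ'_f/σ'_p)]
    = 2.9/1.81 × [0.072×log₁₀(67.4/22.535) + 0.19×log₁₀(202.06/67.4)]
    = 1.6022 × [0.034258 + 0.090596] = 0.2 m

S_c ≈ 200 mm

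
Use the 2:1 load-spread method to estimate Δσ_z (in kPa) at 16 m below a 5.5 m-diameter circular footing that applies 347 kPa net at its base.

Δσ_z ≈ 22.7 kPa

By the 2:1 method the load spreads at 1 horizontal : 2 vertical, so at depth z the loaded area has grown by z in each plan dimension:
Δσ ≈ qD²/(D+z)² = 347×5.5²/(5.5+16)² = 22.708 kPa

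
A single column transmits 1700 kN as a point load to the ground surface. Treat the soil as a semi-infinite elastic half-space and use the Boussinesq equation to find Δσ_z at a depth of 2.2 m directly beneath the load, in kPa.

Boussinesq vertical stress below a point load on an elastic half-space:
Δσ_z = 3P/(2πz²) · [1 + (r/z)²]^(−5/2)
r/z = 0/2.2 = 0; [1+(r/z)²]^(−5/2) = 1.
Δσ_z = 3×1700/(2π×2.2²) × 1 = 167.7 × 1 = 167.7 kPa

Δσ_z ≈ 168 kPa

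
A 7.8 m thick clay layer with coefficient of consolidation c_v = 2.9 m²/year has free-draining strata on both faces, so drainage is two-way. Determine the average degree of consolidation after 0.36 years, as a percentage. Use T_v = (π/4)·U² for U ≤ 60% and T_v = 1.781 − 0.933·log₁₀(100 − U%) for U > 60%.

U ≈ 29.6 %

Drainage path length: H_d = H/2 = 3.9 m (double drainage).
T_v = c_v·t/H_d² = 2.9×0.36/3.9² = 0.068639.
T_v = 0.068639 corresponds to the U ≤ 60% branch:
U = √(4T_v/π) = 0.2956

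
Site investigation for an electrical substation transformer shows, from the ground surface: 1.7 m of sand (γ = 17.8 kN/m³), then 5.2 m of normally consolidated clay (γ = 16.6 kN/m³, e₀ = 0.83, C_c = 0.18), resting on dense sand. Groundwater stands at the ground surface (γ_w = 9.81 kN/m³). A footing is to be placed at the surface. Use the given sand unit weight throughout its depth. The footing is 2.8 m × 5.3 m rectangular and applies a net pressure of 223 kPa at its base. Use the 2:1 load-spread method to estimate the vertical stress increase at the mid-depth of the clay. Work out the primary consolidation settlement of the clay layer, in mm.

Mid-depth of clay below the ground surface: z = 1.7 + 5.2/2 = 4.3 m.
Total vertical stress at mid-clay: σ_v = 17.8×1.7 + 16.6×2.6 = 73.42 kPa.
Pore pressure: u = 9.81×(4.3 − 0) = 42.183 kPa.
Initial effective stress: σ'_0 = σ_v − u = 73.42 − 42.183 = 31.237 kPa.
Stress increase at mid-clay by the 2:1 spreading method:
Δσ = qBL/((B+z)(L+z)) = 223×2.8×5.3/((2.8+4.3)(5.3+4.3)) = 48.552 kPa
Final effective stress: σ'_f = σ'_0 + Δσ = 31.237 + 48.552 = 79.789 kPa.
Normally consolidated clay, so the full stress increment lies on the virgin compression line:
S_c = C_c·H/(1+e₀)·log₁₀(σ'_f/σ'_0) = 0.18×5.2/(1+0.83)×log₁₀(79.789/31.237)
    = 0.51148 × 0.40727 = 0.2083 m

S_c ≈ 208 mm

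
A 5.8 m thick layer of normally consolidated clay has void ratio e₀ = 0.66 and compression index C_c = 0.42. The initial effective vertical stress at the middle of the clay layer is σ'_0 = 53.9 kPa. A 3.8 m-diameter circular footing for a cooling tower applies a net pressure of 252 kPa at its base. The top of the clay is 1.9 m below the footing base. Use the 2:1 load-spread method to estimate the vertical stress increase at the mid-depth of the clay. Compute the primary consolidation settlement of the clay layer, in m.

Mid-depth of clay below the footing base: z = 1.9 + 5.8/2 = 4.8 m.
Stress increase at mid-clay by the 2:1 spreading method:
Δσ ≈ qD²/(D+z)² = 252×3.8²/(3.8+4.8)² = 49.201 kPa
Final effective stress: σ'_f = σ'_0 + Δσ = 53.9 + 49.201 = 103.1 kPa.
Normally consolidated clay, so the full stress increment lies on the virgin compression line:
S_c = C_c·H/(1+e₀)·log₁₀(σ'_f/σ'_0) = 0.42×5.8/(1+0.66)×log₁₀(103.1/53.9)
    = 1.4675 × 0.28167 = 0.4134 m

S_c ≈ 0.413 m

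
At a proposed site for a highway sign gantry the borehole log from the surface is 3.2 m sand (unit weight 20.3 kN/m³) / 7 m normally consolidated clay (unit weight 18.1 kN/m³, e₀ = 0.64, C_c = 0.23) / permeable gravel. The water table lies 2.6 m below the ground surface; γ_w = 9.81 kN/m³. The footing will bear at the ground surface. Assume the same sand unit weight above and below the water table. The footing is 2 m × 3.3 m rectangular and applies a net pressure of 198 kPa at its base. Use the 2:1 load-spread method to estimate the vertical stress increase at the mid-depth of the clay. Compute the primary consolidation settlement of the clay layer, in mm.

S_c ≈ 67.1 mm

Mid-depth of clay below the ground surface: z = 3.2 + 7/2 = 6.7 m.
Total vertical stress at mid-clay: σ_v = 20.3×3.2 + 18.1×3.5 = 128.31 kPa.
Pore pressure: u = 9.81×(6.7 − 2.6) = 40.221 kPa.
Initial effective stress: σ'_0 = σ_v − u = 128.31 − 40.221 = 88.089 kPa.
Stress increase at mid-clay by the 2:1 spreading method:
Δσ = qBL/((B+z)(L+z)) = 198×2×3.3/((2+6.7)(3.3+6.7)) = 15.021 kPa
Final effective stress: σ'_f = σ'_0 + Δσ = 88.089 + 15.021 = 103.11 kPa.
Normally consolidated clay, so the full stress increment lies on the virgin compression line:
S_c = C_c·H/(1+e₀)·log₁₀(σ'_f/σ'_0) = 0.23×7/(1+0.64)×log₁₀(103.11/88.089)
    = 0.98171 × 0.068379 = 0.06713 m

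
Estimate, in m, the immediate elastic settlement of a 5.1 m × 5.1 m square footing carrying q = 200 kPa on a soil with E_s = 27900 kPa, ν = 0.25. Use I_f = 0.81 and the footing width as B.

S_e ≈ 0.0278 m

Immediate (elastic) settlement: S_e = q·B·(1−ν²)/E_s · I_f.
S_e = 200 × 5.1 × (1 − 0.25²) / 27900 × 0.81
    = 200 × 5.1 × 0.9375 / 27900 × 0.81
    = 0.02776 m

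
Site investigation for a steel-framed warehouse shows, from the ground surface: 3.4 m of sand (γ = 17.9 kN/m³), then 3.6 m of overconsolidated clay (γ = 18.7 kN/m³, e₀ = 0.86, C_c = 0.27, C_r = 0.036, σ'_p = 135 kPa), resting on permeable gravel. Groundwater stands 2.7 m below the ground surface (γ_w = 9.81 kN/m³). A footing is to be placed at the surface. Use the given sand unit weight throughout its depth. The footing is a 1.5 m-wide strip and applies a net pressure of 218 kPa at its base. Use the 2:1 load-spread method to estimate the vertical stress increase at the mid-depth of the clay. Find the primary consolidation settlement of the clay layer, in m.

Mid-depth of clay below the ground surface: z = 3.4 + 3.6/2 = 5.2 m.
Total vertical stress at mid-clay: σ_v = 17.9×3.4 + 18.7×1.8 = 94.52 kPa.
Pore pressure: u = 9.81×(5.2 − 2.7) = 24.525 kPa.
Initial effective stress: σ'_0 = σ_v − u = 94.52 − 24.525 = 69.995 kPa.
Stress increase at mid-clay by the 2:1 spreading method:
Δσ = qB/(B+z) = 218×1.5/(1.5+5.2) = 48.806 kPa
Final effective stress: σ'_f = 69.995 + 48.806 = 118.8 kPa.
σ'_f = 118.8 ≤ σ'_p = 135 kPa, so the clay remains overconsolidated and only the recompression index applies:
S_c = C_r·H/(1+e₀)·log₁₀(σ'_f/σ'_0) = 0.036×3.6/1.86×log₁₀(118.8/69.995)
    = 0.069678 × 0.22975 = 0.01601 m

S_c ≈ 0.016 m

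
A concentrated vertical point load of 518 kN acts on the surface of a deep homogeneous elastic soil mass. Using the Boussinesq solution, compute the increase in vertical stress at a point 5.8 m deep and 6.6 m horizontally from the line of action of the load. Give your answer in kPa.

Δσ_z ≈ 0.922 kPa

Boussinesq vertical stress below a point load on an elastic half-space:
Δσ_z = 3P/(2πz²) · [1 + (r/z)²]^(−5/2)
r/z = 6.6/5.8 = 1.1379; [1+(r/z)²]^(−5/2) = 0.12534.
Δσ_z = 3×518/(2π×5.8²) × 0.12534 = 7.3522 × 0.12534 = 0.9215 kPa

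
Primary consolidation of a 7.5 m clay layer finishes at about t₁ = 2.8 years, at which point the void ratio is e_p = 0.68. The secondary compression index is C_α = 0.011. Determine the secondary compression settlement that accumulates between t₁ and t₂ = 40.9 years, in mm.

Secondary compression: S_s = C_α·H/(1+e_p)·log₁₀(t₂/t₁)
S_s = 0.011×7.5/(1+0.68)×log₁₀(40.9/2.8)
    = 0.04911 × 1.165 = 0.05719 m

S_s ≈ 57.2 mm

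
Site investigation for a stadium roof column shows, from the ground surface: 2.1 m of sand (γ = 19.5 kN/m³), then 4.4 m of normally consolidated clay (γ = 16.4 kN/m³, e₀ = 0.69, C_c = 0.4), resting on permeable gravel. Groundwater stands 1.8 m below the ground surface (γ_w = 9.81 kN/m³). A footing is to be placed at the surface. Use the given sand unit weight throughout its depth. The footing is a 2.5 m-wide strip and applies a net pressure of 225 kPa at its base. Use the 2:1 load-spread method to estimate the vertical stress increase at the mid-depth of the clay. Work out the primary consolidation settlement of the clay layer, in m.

S_c ≈ 0.428 m

Mid-depth of clay below the ground surface: z = 2.1 + 4.4/2 = 4.3 m.
Total vertical stress at mid-clay: σ_v = 19.5×2.1 + 16.4×2.2 = 77.03 kPa.
Pore pressure: u = 9.81×(4.3 − 1.8) = 24.525 kPa.
Initial effective stress: σ'_0 = σ_v − u = 77.03 − 24.525 = 52.505 kPa.
Stress increase at mid-clay by the 2:1 spreading method:
Δσ = qB/(B+z) = 225×2.5/(2.5+4.3) = 82.721 kPa
Final effective stress: σ'_f = σ'_0 + Δσ = 52.505 + 82.721 = 135.23 kPa.
Normally consolidated clay, so the full stress increment lies on the virgin compression line:
S_c = C_c·H/(1+e₀)·log₁₀(σ'_f/σ'_0) = 0.4×4.4/(1+0.69)×log₁₀(135.23/52.505)
    = 1.0414 × 0.41087 = 0.4279 m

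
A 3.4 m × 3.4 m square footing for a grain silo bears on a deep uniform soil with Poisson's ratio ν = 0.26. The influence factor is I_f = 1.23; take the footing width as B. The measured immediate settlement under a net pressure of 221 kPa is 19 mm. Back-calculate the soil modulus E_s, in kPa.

S_e = q·B·(1−ν²)/E_s · I_f  ⇒  E_s = q·B·(1−ν²)·I_f / S_e.
E_s = 221 × 3.4 × 0.9324 × 1.23 / 0.019 = 45350 kPa

E_s ≈ 45400 kPa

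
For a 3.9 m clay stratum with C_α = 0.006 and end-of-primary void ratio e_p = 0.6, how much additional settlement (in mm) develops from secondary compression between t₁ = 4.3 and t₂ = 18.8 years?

S_s ≈ 9.37 mm

Secondary compression: S_s = C_α·H/(1+e_p)·log₁₀(t₂/t₁)
S_s = 0.006×3.9/(1+0.6)×log₁₀(18.8/4.3)
    = 0.01462 × 0.6407 = 0.00937 m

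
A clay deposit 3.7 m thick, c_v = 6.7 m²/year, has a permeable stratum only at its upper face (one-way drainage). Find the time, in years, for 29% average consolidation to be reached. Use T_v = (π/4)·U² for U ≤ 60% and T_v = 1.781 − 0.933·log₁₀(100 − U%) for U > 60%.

t ≈ 0.135 years

Drainage path length: H_d = H = 3.7 m (single drainage).
U ≤ 60%: T_v = (π/4)·U² = (π/4)×0.29² = 0.066052.
t = T_v·H_d²/c_v = 0.066052×3.7²/6.7 = 0.135 years.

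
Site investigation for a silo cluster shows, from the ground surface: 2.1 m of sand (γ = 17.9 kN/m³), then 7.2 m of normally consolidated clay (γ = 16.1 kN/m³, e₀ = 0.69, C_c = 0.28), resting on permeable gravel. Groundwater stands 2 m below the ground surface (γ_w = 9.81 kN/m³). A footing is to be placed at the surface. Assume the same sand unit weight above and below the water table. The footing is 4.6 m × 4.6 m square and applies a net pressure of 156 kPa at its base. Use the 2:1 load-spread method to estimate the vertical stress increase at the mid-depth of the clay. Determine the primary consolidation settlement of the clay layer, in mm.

Mid-depth of clay below the ground surface: z = 2.1 + 7.2/2 = 5.7 m.
Total vertical stress at mid-clay: σ_v = 17.9×2.1 + 16.1×3.6 = 95.55 kPa.
Pore pressure: u = 9.81×(5.7 − 2) = 36.297 kPa.
Initial effective stress: σ'_0 = σ_v − u = 95.55 − 36.297 = 59.253 kPa.
Stress increase at mid-clay by the 2:1 spreading method:
Δσ = qBL/((B+z)(L+z)) = 156×4.6×4.6/((4.6+5.7)(4.6+5.7)) = 31.115 kPa
Final effective stress: σ'_f = σ'_0 + Δσ = 59.253 + 31.115 = 90.368 kPa.
Normally consolidated clay, so the full stress increment lies on the virgin compression line:
S_c = C_c·H/(1+e₀)·log₁₀(σ'_f/σ'_0) = 0.28×7.2/(1+0.69)×log₁₀(90.368/59.253)
    = 1.1929 × 0.1833 = 0.2187 m

S_c ≈ 219 mm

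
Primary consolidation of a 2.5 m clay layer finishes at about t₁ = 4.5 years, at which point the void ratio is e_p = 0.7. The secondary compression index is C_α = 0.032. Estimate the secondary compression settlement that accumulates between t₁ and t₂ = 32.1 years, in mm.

S_s ≈ 40.2 mm

Secondary compression: S_s = C_α·H/(1+e_p)·log₁₀(t₂/t₁)
S_s = 0.032×2.5/(1+0.7)×log₁₀(32.1/4.5)
    = 0.04706 × 0.8533 = 0.04015 m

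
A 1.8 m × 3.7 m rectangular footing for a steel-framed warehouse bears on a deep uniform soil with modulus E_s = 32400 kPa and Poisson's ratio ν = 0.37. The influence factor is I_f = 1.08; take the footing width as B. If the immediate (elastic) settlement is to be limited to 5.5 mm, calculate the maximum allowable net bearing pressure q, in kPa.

q ≈ 106 kPa

S_e = q·B·(1−ν²)/E_s · I_f  ⇒  q = S_e·E_s / (B·(1−ν²)·I_f).
q = 0.0055 × 32400 / (1.8 × 0.8631 × 1.08) = 106.2 kPa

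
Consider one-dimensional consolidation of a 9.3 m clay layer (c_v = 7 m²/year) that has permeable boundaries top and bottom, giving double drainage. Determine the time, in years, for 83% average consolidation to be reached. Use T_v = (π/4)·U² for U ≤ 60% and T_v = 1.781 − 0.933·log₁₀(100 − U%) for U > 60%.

t ≈ 1.96 years

Drainage path length: H_d = H/2 = 4.65 m (double drainage).
U > 60%: T_v = 1.781 − 0.933·log₁₀(100 − 83) = 0.63299.
t = T_v·H_d²/c_v = 0.63299×4.65²/7 = 1.955 years.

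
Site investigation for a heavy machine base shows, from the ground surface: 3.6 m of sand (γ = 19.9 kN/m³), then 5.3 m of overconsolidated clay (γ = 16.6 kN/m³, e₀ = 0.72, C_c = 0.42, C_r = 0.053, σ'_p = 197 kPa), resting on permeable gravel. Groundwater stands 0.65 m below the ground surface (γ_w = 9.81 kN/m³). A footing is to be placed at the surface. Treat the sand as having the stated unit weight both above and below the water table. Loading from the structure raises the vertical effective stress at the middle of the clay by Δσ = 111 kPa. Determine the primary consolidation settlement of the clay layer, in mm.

S_c ≈ 73.8 mm

Mid-depth of clay below the ground surface: z = 3.6 + 5.3/2 = 6.25 m.
Total vertical stress at mid-clay: σ_v = 19.9×3.6 + 16.6×2.65 = 115.63 kPa.
Pore pressure: u = 9.81×(6.25 − 0.65) = 54.936 kPa.
Initial effective stress: σ'_0 = σ_v − u = 115.63 − 54.936 = 60.694 kPa.
Final effective stress: σ'_f = 60.694 + 111 = 171.69 kPa.
σ'_f = 171.69 ≤ σ'_p = 197 kPa, so the clay remains overconsolidated and only the recompression index applies:
S_c = C_r·H/(1+e₀)·log₁₀(σ'_f/σ'_0) = 0.053×5.3/1.72×log₁₀(171.69/60.694)
    = 0.16331 × 0.4516 = 0.07375 m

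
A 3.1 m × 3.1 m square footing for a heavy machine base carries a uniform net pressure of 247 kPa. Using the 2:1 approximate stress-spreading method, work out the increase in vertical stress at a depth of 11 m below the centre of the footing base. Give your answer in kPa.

Δσ_z ≈ 11.9 kPa

By the 2:1 method the load spreads at 1 horizontal : 2 vertical, so at depth z the loaded area has grown by z in each plan dimension:
Δσ = qBL/((B+z)(L+z)) = 247×3.1×3.1/((3.1+11)(3.1+11)) = 11.939 kPa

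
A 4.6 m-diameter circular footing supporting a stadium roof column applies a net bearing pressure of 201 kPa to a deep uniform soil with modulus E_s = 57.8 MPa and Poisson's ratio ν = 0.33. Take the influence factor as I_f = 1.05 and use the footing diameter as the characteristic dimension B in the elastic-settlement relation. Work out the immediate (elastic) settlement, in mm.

Immediate (elastic) settlement: S_e = q·B·(1−ν²)/E_s · I_f.
E_s = 57.8 MPa = 57800 kPa.
S_e = 201 × 4.6 × (1 − 0.33²) / 57800 × 1.05
    = 201 × 4.6 × 0.8911 / 57800 × 1.05
    = 0.01497 m = 14.97 mm

S_e ≈ 15 mm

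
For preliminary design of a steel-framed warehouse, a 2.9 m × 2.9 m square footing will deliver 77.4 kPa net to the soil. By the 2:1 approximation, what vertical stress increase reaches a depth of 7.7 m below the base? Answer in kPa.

By the 2:1 method the load spreads at 1 horizontal : 2 vertical, so at depth z the loaded area has grown by z in each plan dimension:
Δσ = qBL/((B+z)(L+z)) = 77.4×2.9×2.9/((2.9+7.7)(2.9+7.7)) = 5.7933 kPa

Δσ_z ≈ 5.79 kPa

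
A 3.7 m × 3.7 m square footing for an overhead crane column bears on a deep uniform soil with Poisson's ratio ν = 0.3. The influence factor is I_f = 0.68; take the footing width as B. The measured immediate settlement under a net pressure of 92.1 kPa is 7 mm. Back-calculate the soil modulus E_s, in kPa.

E_s ≈ 30100 kPa

S_e = q·B·(1−ν²)/E_s · I_f  ⇒  E_s = q·B·(1−ν²)·I_f / S_e.
E_s = 92.1 × 3.7 × 0.91 × 0.68 / 0.007 = 30120 kPa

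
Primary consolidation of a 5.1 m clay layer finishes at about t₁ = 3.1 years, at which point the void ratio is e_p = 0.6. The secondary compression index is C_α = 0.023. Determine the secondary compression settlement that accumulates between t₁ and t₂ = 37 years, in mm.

S_s ≈ 78.9 mm

Secondary compression: S_s = C_α·H/(1+e_p)·log₁₀(t₂/t₁)
S_s = 0.023×5.1/(1+0.6)×log₁₀(37/3.1)
    = 0.07331 × 1.077 = 0.07895 m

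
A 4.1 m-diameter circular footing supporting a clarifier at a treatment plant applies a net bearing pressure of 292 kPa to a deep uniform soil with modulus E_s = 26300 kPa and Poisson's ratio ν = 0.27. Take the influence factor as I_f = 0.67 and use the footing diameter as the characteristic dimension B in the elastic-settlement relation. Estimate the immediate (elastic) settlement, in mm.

S_e ≈ 28.3 mm

Immediate (elastic) settlement: S_e = q·B·(1−ν²)/E_s · I_f.
S_e = 292 × 4.1 × (1 − 0.27²) / 26300 × 0.67
    = 292 × 4.1 × 0.9271 / 26300 × 0.67
    = 0.02828 m = 28.28 mm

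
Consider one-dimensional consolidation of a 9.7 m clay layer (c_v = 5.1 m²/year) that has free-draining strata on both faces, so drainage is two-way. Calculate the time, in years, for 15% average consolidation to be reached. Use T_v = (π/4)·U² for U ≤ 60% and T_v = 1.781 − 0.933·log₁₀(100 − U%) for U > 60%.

Drainage path length: H_d = H/2 = 4.85 m (double drainage).
U ≤ 60%: T_v = (π/4)·U² = (π/4)×0.15² = 0.017671.
t = T_v·H_d²/c_v = 0.017671×4.85²/5.1 = 0.0815 years.

t ≈ 0.0815 years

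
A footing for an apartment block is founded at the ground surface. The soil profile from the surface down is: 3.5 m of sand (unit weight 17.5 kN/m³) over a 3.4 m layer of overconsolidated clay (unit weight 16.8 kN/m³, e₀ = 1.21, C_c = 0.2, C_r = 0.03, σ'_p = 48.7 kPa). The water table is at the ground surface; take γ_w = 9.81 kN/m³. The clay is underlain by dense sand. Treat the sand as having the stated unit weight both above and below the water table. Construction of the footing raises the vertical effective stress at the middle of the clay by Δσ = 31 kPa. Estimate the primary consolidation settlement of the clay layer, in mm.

S_c ≈ 52.7 mm

Mid-depth of clay below the ground surface: z = 3.5 + 3.4/2 = 5.2 m.
Total vertical stress at mid-clay: σ_v = 17.5×3.5 + 16.8×1.7 = 89.81 kPa.
Pore pressure: u = 9.81×(5.2 − 0) = 51.012 kPa.
Initial effective stress: σ'_0 = σ_v − u = 89.81 − 51.012 = 38.798 kPa.
Final effective stress: σ'_f = 38.798 + 31 = 69.798 kPa.
σ'_f = 69.798 > σ'_p = 48.7 kPa, so the stress path crosses the preconsolidation pressure — recompression up to σ'_p, then virgin compression beyond:
S_c = H/(1+e₀)·[C_r·log₁₀(σ'_p/σ'_0) + C_c·log₁₀(σ'_f/σ'_p)]
    = 3.4/2.21 × [0.03×log₁₀(48.7/38.798) + 0.2×log₁₀(69.798/48.7)]
    = 1.5385 × [0.0029616 + 0.031263] = 0.05265 m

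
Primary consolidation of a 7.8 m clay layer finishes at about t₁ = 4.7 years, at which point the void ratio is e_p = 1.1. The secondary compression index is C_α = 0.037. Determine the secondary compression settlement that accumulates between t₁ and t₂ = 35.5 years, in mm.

Secondary compression: S_s = C_α·H/(1+e_p)·log₁₀(t₂/t₁)
S_s = 0.037×7.8/(1+1.1)×log₁₀(35.5/4.7)
    = 0.1374 × 0.8781 = 0.1207 m

S_s ≈ 121 mm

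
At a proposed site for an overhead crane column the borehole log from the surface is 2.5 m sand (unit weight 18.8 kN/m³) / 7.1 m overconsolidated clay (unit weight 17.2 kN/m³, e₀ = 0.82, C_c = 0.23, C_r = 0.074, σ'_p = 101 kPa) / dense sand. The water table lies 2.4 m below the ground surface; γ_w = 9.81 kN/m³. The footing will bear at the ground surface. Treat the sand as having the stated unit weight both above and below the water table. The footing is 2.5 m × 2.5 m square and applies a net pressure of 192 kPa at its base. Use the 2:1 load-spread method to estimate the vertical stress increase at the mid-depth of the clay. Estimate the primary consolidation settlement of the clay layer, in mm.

S_c ≈ 25.7 mm

Mid-depth of clay below the ground surface: z = 2.5 + 7.1/2 = 6.05 m.
Total vertical stress at mid-clay: σ_v = 18.8×2.5 + 17.2×3.55 = 108.06 kPa.
Pore pressure: u = 9.81×(6.05 − 2.4) = 35.806 kPa.
Initial effective stress: σ'_0 = σ_v − u = 108.06 − 35.806 = 72.254 kPa.
Stress increase at mid-clay by the 2:1 spreading method:
Δσ = qBL/((B+z)(L+z)) = 192×2.5×2.5/((2.5+6.05)(2.5+6.05)) = 16.415 kPa
Final effective stress: σ'_f = 72.254 + 16.415 = 88.669 kPa.
σ'_f = 88.669 ≤ σ'_p = 101 kPa, so the clay remains overconsolidated and only the recompression index applies:
S_c = C_r·H/(1+e₀)·log₁₀(σ'_f/σ'_0) = 0.074×7.1/1.82×log₁₀(88.669/72.254)
    = 0.28868 × 0.08891 = 0.02567 m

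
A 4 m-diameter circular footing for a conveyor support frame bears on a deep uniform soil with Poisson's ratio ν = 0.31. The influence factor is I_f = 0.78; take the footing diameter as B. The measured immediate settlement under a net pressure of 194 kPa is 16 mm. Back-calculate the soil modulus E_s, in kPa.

S_e = q·B·(1−ν²)/E_s · I_f  ⇒  E_s = q·B·(1−ν²)·I_f / S_e.
E_s = 194 × 4 × 0.9039 × 0.78 / 0.016 = 34190 kPa

E_s ≈ 34200 kPa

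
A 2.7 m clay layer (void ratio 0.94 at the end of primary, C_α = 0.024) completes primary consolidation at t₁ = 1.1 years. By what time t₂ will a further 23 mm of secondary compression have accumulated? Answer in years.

S_s = C_α·H/(1+e_p)·log₁₀(t₂/t₁) ⇒ log₁₀(t₂/t₁) = S_s·(1+e_p)/(C_α·H).
log₁₀(t₂/t₁) = 0.023 × (1+0.94) / (0.024×2.7) = 0.6886
t₂ = t₁ × 10^0.6886 = 1.1 × 4.882 = 5.37 years

t₂ ≈ 5.37 years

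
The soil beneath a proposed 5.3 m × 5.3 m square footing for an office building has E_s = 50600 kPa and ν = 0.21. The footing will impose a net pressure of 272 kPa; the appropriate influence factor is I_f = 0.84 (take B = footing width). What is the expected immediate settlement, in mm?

Immediate (elastic) settlement: S_e = q·B·(1−ν²)/E_s · I_f.
S_e = 272 × 5.3 × (1 − 0.21²) / 50600 × 0.84
    = 272 × 5.3 × 0.9559 / 50600 × 0.84
    = 0.02288 m = 22.88 mm

S_e ≈ 22.9 mm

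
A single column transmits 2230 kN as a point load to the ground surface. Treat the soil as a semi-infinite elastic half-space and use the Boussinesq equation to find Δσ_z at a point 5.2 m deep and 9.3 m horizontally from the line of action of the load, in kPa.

Boussinesq vertical stress below a point load on an elastic half-space:
Δσ_z = 3P/(2πz²) · [1 + (r/z)²]^(−5/2)
r/z = 9.3/5.2 = 1.7885; [1+(r/z)²]^(−5/2) = 0.027685.
Δσ_z = 3×2230/(2π×5.2²) × 0.027685 = 39.377 × 0.027685 = 1.09 kPa

Δσ_z ≈ 1.09 kPa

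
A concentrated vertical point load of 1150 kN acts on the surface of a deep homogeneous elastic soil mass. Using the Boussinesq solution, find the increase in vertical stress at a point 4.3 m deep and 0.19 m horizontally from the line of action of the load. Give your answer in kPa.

Boussinesq vertical stress below a point load on an elastic half-space:
Δσ_z = 3P/(2πz²) · [1 + (r/z)²]^(−5/2)
r/z = 0.19/4.3 = 0.044186; [1+(r/z)²]^(−5/2) = 0.99514.
Δσ_z = 3×1150/(2π×4.3²) × 0.99514 = 29.696 × 0.99514 = 29.55 kPa

Δσ_z ≈ 29.6 kPa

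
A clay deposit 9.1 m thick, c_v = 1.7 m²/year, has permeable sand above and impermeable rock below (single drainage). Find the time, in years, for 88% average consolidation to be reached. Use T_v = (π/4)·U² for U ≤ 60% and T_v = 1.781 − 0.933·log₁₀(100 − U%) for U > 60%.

t ≈ 37.7 years

Drainage path length: H_d = H = 9.1 m (single drainage).
U > 60%: T_v = 1.781 − 0.933·log₁₀(100 − 88) = 0.77412.
t = T_v·H_d²/c_v = 0.77412×9.1²/1.7 = 37.71 years.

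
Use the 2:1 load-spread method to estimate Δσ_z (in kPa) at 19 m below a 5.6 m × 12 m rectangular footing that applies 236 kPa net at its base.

Δσ_z ≈ 20.8 kPa

By the 2:1 method the load spreads at 1 horizontal : 2 vertical, so at depth z the loaded area has grown by z in each plan dimension:
Δσ = qBL/((B+z)(L+z)) = 236×5.6×12/((5.6+19)(12+19)) = 20.796 kPa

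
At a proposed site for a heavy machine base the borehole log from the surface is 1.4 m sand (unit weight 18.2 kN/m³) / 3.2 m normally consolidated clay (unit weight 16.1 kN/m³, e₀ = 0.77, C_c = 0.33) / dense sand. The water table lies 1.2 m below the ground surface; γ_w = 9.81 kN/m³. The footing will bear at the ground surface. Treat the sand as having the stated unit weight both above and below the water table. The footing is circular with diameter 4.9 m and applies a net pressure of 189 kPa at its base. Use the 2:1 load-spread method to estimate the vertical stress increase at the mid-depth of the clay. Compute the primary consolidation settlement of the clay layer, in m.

S_c ≈ 0.299 m

Mid-depth of clay below the ground surface: z = 1.4 + 3.2/2 = 3 m.
Total vertical stress at mid-clay: σ_v = 18.2×1.4 + 16.1×1.6 = 51.24 kPa.
Pore pressure: u = 9.81×(3 − 1.2) = 17.658 kPa.
Initial effective stress: σ'_0 = σ_v − u = 51.24 − 17.658 = 33.582 kPa.
Stress increase at mid-clay by the 2:1 spreading method:
Δσ ≈ qD²/(D+z)² = 189×4.9²/(4.9+3)² = 72.711 kPa
Final effective stress: σ'_f = σ'_0 + Δσ = 33.582 + 72.711 = 106.29 kPa.
Normally consolidated clay, so the full stress increment lies on the virgin compression line:
S_c = C_c·H/(1+e₀)·log₁₀(σ'_f/σ'_0) = 0.33×3.2/(1+0.77)×log₁₀(106.29/33.582)
    = 0.59661 × 0.50039 = 0.2985 m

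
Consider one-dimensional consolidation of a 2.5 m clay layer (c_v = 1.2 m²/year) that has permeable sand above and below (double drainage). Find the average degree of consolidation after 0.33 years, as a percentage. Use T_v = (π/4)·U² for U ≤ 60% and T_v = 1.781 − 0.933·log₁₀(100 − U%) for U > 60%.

U ≈ 56.8 %

Drainage path length: H_d = H/2 = 1.25 m (double drainage).
T_v = c_v·t/H_d² = 1.2×0.33/1.25² = 0.25344.
T_v = 0.25344 corresponds to the U ≤ 60% branch:
U = √(4T_v/π) = 0.5681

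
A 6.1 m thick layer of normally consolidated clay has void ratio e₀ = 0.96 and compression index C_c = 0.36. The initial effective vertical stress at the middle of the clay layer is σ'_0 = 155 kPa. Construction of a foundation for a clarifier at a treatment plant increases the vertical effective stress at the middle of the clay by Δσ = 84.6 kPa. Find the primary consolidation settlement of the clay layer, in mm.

Final effective stress: σ'_f = σ'_0 + Δσ = 155 + 84.6 = 239.6 kPa.
Normally consolidated clay, so the full stress increment lies on the virgin compression line:
S_c = C_c·H/(1+e₀)·log₁₀(σ'_f/σ'_0) = 0.36×6.1/(1+0.96)×log₁₀(239.6/155)
    = 1.1204 × 0.18916 = 0.2119 m

S_c ≈ 212 mm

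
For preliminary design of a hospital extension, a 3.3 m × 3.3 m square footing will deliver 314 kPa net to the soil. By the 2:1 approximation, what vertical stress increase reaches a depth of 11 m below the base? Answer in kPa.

By the 2:1 method the load spreads at 1 horizontal : 2 vertical, so at depth z the loaded area has grown by z in each plan dimension:
Δσ = qBL/((B+z)(L+z)) = 314×3.3×3.3/((3.3+11)(3.3+11)) = 16.722 kPa

Δσ_z ≈ 16.7 kPa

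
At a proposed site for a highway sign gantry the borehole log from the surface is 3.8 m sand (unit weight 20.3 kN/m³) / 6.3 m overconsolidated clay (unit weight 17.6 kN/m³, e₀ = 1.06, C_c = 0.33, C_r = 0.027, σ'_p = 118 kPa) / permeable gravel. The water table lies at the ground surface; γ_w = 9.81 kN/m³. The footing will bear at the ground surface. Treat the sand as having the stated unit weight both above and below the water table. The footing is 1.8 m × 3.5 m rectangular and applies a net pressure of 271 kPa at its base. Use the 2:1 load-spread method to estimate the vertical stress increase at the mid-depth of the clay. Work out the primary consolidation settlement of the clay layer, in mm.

S_c ≈ 9.13 mm

Mid-depth of clay below the ground surface: z = 3.8 + 6.3/2 = 6.95 m.
Total vertical stress at mid-clay: σ_v = 20.3×3.8 + 17.6×3.15 = 132.58 kPa.
Pore pressure: u = 9.81×(6.95 − 0) = 68.18 kPa.
Initial effective stress: σ'_0 = σ_v − u = 132.58 − 68.18 = 64.4 kPa.
Stress increase at mid-clay by the 2:1 spreading method:
Δσ = qBL/((B+z)(L+z)) = 271×1.8×3.5/((1.8+6.95)(3.5+6.95)) = 18.672 kPa
Final effective stress: σ'_f = 64.4 + 18.672 = 83.072 kPa.
σ'_f = 83.072 ≤ σ'_p = 118 kPa, so the clay remains overconsolidated and only the recompression index applies:
S_c = C_r·H/(1+e₀)·log₁₀(σ'_f/σ'_0) = 0.027×6.3/2.06×log₁₀(83.072/64.4)
    = 0.082574 × 0.11057 = 0.00913 m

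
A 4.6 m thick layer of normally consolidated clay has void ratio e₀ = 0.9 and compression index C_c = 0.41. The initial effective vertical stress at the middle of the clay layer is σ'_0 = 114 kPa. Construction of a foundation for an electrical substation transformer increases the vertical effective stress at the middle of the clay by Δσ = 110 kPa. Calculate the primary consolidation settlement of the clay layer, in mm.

S_c ≈ 291 mm

Final effective stress: σ'_f = σ'_0 + Δσ = 114 + 110 = 224 kPa.
Normally consolidated clay, so the full stress increment lies on the virgin compression line:
S_c = C_c·H/(1+e₀)·log₁₀(σ'_f/σ'_0) = 0.41×4.6/(1+0.9)×log₁₀(224/114)
    = 0.99263 × 0.29334 = 0.2912 m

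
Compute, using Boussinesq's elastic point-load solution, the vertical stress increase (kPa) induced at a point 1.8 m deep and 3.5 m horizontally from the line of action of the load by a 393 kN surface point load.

Δσ_z ≈ 1.16 kPa

Boussinesq vertical stress below a point load on an elastic half-space:
Δσ_z = 3P/(2πz²) · [1 + (r/z)²]^(−5/2)
r/z = 3.5/1.8 = 1.9444; [1+(r/z)²]^(−5/2) = 0.020009.
Δσ_z = 3×393/(2π×1.8²) × 0.020009 = 57.915 × 0.020009 = 1.159 kPa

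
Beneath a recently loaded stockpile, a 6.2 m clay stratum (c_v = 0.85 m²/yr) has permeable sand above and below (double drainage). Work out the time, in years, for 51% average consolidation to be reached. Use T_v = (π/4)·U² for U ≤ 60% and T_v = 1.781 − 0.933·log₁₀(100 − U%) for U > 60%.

t ≈ 2.31 years

Drainage path length: H_d = H/2 = 3.1 m (double drainage).
U ≤ 60%: T_v = (π/4)·U² = (π/4)×0.51² = 0.20428.
t = T_v·H_d²/c_v = 0.20428×3.1²/0.85 = 2.31 years.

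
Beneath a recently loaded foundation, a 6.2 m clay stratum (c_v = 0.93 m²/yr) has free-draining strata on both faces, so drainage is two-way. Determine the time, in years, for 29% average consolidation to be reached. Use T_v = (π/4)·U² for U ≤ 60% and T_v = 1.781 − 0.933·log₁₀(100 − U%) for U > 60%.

Drainage path length: H_d = H/2 = 3.1 m (double drainage).
U ≤ 60%: T_v = (π/4)·U² = (π/4)×0.29² = 0.066052.
t = T_v·H_d²/c_v = 0.066052×3.1²/0.93 = 0.6825 years.

t ≈ 0.683 years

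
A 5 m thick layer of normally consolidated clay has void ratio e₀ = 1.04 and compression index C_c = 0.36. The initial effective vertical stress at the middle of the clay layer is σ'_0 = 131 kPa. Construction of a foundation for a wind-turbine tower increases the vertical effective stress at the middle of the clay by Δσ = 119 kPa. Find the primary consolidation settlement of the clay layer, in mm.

Final effective stress: σ'_f = σ'_0 + Δσ = 131 + 119 = 250 kPa.
Normally consolidated clay, so the full stress increment lies on the virgin compression line:
S_c = C_c·H/(1+e₀)·log₁₀(σ'_f/σ'_0) = 0.36×5/(1+1.04)×log₁₀(250/131)
    = 0.88235 × 0.28067 = 0.2476 m

S_c ≈ 248 mm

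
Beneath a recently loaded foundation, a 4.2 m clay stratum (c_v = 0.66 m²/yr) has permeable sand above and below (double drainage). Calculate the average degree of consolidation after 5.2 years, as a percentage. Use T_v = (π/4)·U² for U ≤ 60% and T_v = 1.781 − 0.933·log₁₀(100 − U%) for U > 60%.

U ≈ 88.1 %

Drainage path length: H_d = H/2 = 2.1 m (double drainage).
T_v = c_v·t/H_d² = 0.66×5.2/2.1² = 0.77823.
T_v = 0.77823 corresponds to the U > 60% branch:
U = 1 − 10^((1.781 − T_v)/0.933)/100 = 0.8812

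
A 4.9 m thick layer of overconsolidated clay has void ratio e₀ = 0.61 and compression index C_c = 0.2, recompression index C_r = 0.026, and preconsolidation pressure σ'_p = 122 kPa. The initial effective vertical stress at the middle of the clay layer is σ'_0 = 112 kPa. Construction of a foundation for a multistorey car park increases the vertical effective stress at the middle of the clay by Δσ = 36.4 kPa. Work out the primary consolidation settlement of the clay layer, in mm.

S_c ≈ 54.7 mm

Final effective stress: σ'_f = 112 + 36.4 = 148.4 kPa.
σ'_f = 148.4 > σ'_p = 122 kPa, so the stress path crosses the preconsolidation pressure — recompression up to σ'_p, then virgin compression beyond:
S_c = H/(1+e₀)·[C_r·log₁₀(σ'_p/σ'_0) + C_c·log₁₀(σ'_f/σ'_p)]
    = 4.9/1.61 × [0.026×log₁₀(122/112) + 0.2×log₁₀(148.4/122)]
    = 3.0435 × [0.00096569 + 0.017015] = 0.05472 m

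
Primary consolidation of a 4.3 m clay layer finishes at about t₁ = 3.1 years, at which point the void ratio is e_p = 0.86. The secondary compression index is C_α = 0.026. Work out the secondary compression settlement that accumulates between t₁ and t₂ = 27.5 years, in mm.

Secondary compression: S_s = C_α·H/(1+e_p)·log₁₀(t₂/t₁)
S_s = 0.026×4.3/(1+0.86)×log₁₀(27.5/3.1)
    = 0.06011 × 0.948 = 0.05698 m

S_s ≈ 57 mm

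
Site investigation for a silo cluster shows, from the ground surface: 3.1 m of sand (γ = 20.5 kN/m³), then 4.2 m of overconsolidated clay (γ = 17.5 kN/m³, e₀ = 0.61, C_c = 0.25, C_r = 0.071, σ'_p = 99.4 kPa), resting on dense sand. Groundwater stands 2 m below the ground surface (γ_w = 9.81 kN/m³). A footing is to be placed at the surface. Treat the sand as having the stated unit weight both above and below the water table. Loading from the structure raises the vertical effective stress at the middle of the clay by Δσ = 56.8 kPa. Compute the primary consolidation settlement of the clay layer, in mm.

Mid-depth of clay below the ground surface: z = 3.1 + 4.2/2 = 5.2 m.
Total vertical stress at mid-clay: σ_v = 20.5×3.1 + 17.5×2.1 = 100.3 kPa.
Pore pressure: u = 9.81×(5.2 − 2) = 31.392 kPa.
Initial effective stress: σ'_0 = σ_v − u = 100.3 − 31.392 = 68.908 kPa.
Final effective stress: σ'_f = 68.908 + 56.8 = 125.71 kPa.
σ'_f = 125.71 > σ'_p = 99.4 kPa, so the stress path crosses the preconsolidation pressure — recompression up to σ'_p, then virgin compression beyond:
S_c = H/(1+e₀)·[C_r·log₁₀(σ'_p/σ'_0) + C_c·log₁₀(σ'_f/σ'_p)]
    = 4.2/1.61 × [0.071×log₁₀(99.4/68.908) + 0.25×log₁₀(125.71/99.4)]
    = 2.6087 × [0.011297 + 0.025496] = 0.09598 m

S_c ≈ 96 mm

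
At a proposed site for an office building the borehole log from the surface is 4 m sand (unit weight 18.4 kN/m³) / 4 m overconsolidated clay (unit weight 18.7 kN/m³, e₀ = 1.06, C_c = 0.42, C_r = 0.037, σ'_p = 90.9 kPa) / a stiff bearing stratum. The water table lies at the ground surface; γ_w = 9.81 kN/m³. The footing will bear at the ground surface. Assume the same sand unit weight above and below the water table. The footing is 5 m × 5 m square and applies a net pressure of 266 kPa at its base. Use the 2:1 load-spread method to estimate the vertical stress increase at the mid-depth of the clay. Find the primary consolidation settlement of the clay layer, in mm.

Mid-depth of clay below the ground surface: z = 4 + 4/2 = 6 m.
Total vertical stress at mid-clay: σ_v = 18.4×4 + 18.7×2 = 111 kPa.
Pore pressure: u = 9.81×(6 − 0) = 58.86 kPa.
Initial effective stress: σ'_0 = σ_v − u = 111 − 58.86 = 52.14 kPa.
Stress increase at mid-clay by the 2:1 spreading method:
Δσ = qBL/((B+z)(L+z)) = 266×5×5/((5+6)(5+6)) = 54.959 kPa
Final effective stress: σ'_f = 52.14 + 54.959 = 107.1 kPa.
σ'_f = 107.1 > σ'_p = 90.9 kPa, so the stress path crosses the preconsolidation pressure — recompression up to σ'_p, then virgin compression beyond:
S_c = H/(1+e₀)·[C_r·log₁₀(σ'_p/σ'_0) + C_c·log₁₀(σ'_f/σ'_p)]
    = 4/2.06 × [0.037×log₁₀(90.9/52.14) + 0.42×log₁₀(107.1/90.9)]
    = 1.9417 × [0.0089315 + 0.029915] = 0.07543 m

S_c ≈ 75.4 mm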